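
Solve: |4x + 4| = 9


An absolute value equation |expr| = 9 gives two cases:
Case 1: 4x + 4 = 9
  4x = 5, so x = 5/4
Case 2: 4x + 4 = -9
  4x = -13, so x = -13/4

x = -13/4, x = 5/4


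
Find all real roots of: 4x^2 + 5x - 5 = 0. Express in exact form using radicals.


Using the quadratic formula: x = (-b ± sqrt(b^2 - 4ac)) / (2a)
Here a = 4, b = 5, c = -5
Discriminant = b^2 - 4ac = 5^2 - 4(4)(-5) = 25 + 80 = 105
Since discriminant = 105 > 0, there are two real roots.
x = (-5 ± sqrt(105)) / 8
Numerically: x ≈ 0.6559 or x ≈ -1.9059

x = (-5 + sqrt(105)) / 8 or x = (-5 - sqrt(105)) / 8


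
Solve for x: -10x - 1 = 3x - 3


Starting with: -10x - 1 = 3x - 3
Move all x terms to left: (-10 - 3)x = -3 + 1
Simplify: -13x = -2
Divide both sides by -13: x = 2/13

x = 2/13


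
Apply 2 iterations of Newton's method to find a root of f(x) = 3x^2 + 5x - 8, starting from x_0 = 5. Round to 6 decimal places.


Newton's method: x_(n+1) = x_n - f(x_n)/f'(x_n)
f(x) = 3x^2 + 5x - 8
f'(x) = 6x + 5

Iteration 1:
  f(5.000000) = 92.000000
  f'(5.000000) = 35.000000
  x_1 = 5.000000 - (92.000000)/(35.000000) = 2.371429

Iteration 2:
  f(2.371429) = 20.728163
  f'(2.371429) = 19.228571
  x_2 = 2.371429 - (20.728163)/(19.228571) = 1.293441

x_2 = 1.293441


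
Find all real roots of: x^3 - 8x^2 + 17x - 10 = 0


Let p(x) = x^3 - 8x^2 + 17x - 10. By the rational root theorem (leading coefficient 1), any rational root is an integer divisor of 10: try ±1, ±2, ... in turn.
Test x = 1: value = 0 ✓, so (x - 1) is a factor.
Synthetic division by (x - 1): bring down 1; 1(1) - 8 = -7; (-7)(1) + 17 = 10; 10(1) - 10 = 0 → quotient x^2 - 7x + 10, remainder 0.
Solve the quadratic x^2 - 7x + 10 = 0: discriminant = (-7)^2 - 4(1)(10) = 49 - 40 = 9.
sqrt(9) = 3, so x = (7 ± 3)/2: x = 5 or x = 2.

x = 1, x = 2, x = 5


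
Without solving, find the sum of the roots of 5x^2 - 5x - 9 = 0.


By Vieta's formulas for ax^2 + bx + c = 0:
  Sum of roots = -b/a
  Product of roots = c/a

Here a = 5, b = -5, c = -9
Sum = -(-5)/5 = 1
Product = -9/5 = -9/5

Sum = 1


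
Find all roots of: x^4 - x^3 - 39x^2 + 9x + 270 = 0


Let p(x) = x^4 - x^3 - 39x^2 + 9x + 270. By the rational root theorem (leading coefficient 1), any rational root is an integer divisor of 270: try ±1, ±2, ... in turn.
Test x = 1: value = 240 ≠ 0.
Test x = -1: value = 224 ≠ 0.
Test x = 2: value = 140 ≠ 0.
Test x = -2: value = 120 ≠ 0.
Test x = 3: value = 0 ✓, so (x - 3) is a factor.
Synthetic division by (x - 3): bring down 1; 1(3) - 1 = 2; 2(3) - 39 = -33; (-33)(3) + 9 = -90; (-90)(3) + 270 = 0 → quotient x^3 + 2x^2 - 33x - 90, remainder 0.
Continue with the quotient x^3 + 2x^2 - 33x - 90 (candidates must divide 90; re-test x = 3 first in case it repeats).
Test x = 3: value = -144 ≠ 0.
Test x = -3: value = 0 ✓, so (x + 3) is a factor.
Synthetic division by (x + 3): bring down 1; 1(-3) + 2 = -1; (-1)(-3) - 33 = -30; (-30)(-3) - 90 = 0 → quotient x^2 - x - 30, remainder 0.
Solve the quadratic x^2 - x - 30 = 0: discriminant = (-1)^2 - 4(1)(-30) = 1 + 120 = 121.
sqrt(121) = 11, so x = (1 ± 11)/2: x = 6 or x = -5.
Collecting all roots found:

x = -5, x = -3, x = 3, x = 6


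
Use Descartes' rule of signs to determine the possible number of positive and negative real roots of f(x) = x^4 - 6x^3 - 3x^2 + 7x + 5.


Descartes' rule of signs:

For positive roots, count sign changes in f(x) = x^4 - 6x^3 - 3x^2 + 7x + 5:
Signs of coefficients: +, -, -, +, +
Number of sign changes: 2
Possible positive real roots: 2, 0

For negative roots, examine f(-x) = x^4 + 6x^3 - 3x^2 - 7x + 5:
Signs of coefficients: +, +, -, -, +
Number of sign changes: 2
Possible negative real roots: 2, 0

Positive roots: 2 or 0; Negative roots: 2 or 0


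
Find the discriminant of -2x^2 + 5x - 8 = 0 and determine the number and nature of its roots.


For ax^2 + bx + c = 0, discriminant D = b^2 - 4ac
Here a = -2, b = 5, c = -8
D = (5)^2 - 4(-2)(-8) = 25 - 64 = -39

D = -39 < 0
The equation has no real roots (2 complex conjugate roots).

Discriminant = -39, no real roots (2 complex conjugate roots)


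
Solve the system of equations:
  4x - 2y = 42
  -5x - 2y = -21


Using Cramer's rule:
Determinant D = (4)(-2) - (-5)(-2) = -8 - 10 = -18
Dx = (42)(-2) - (-21)(-2) = -84 - 42 = -126
Dy = (4)(-21) - (-5)(42) = -84 + 210 = 126
x = Dx/D = -126/-18 = 7
y = Dy/D = 126/-18 = -7

x = 7, y = -7


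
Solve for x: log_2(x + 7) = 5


Convert to exponential form: x + 7 = 2^5 = 32
x = 32 - 7 = 25
Check: log_2(25 + 7) = log_2(32) = log_2(32) = 5 ✓

x = 25


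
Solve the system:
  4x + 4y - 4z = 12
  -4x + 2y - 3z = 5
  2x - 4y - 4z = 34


Using Cramer's rule. Expand each determinant along the first row.
D  = 4*[2*(-4) - (-3)*(-4)] - 4*[(-4)*(-4) - (-3)*2] + (-4)*[(-4)*(-4) - 2*2]
  = 4*(-20) - 4*(22) + (-4)*(12) = -216
Dx = 12*[2*(-4) - (-3)*(-4)] - 4*[5*(-4) - (-3)*34] + (-4)*[5*(-4) - 2*34]
  = 12*(-20) - 4*(82) + (-4)*(-88) = -216
Dy = 4*[5*(-4) - (-3)*34] - 12*[(-4)*(-4) - (-3)*2] + (-4)*[(-4)*34 - 5*2]
  = 4*(82) - 12*(22) + (-4)*(-146) = 648
Dz = 4*[2*34 - 5*(-4)] - 4*[(-4)*34 - 5*2] + 12*[(-4)*(-4) - 2*2]
  = 4*(88) - 4*(-146) + 12*(12) = 1080
x = Dx/D = -216/-216 = 1, y = Dy/D = 648/-216 = -3, z = Dz/D = 1080/-216 = -5
Check eq1: (4)(1) + (4)(-3) + (-4)(-5) = 12 = 12 ✓
Check eq2: (-4)(1) + (2)(-3) + (-3)(-5) = 5 = 5 ✓
Check eq3: (2)(1) + (-4)(-3) + (-4)(-5) = 34 = 34 ✓

x = 1, y = -3, z = -5


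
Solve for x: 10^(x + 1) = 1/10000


Express both sides with the same base.
1/10000 = 10^(-4)
Since the bases match, equate exponents: x + 1 = -4
So x = -4 - (1) = -5

x = -5


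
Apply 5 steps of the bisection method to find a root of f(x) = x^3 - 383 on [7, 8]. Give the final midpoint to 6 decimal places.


f(x) = x^3 - 383
f(7) = -40 < 0
f(8) = 129 > 0

Step 1: midpoint = (7.000000 + 8.000000)/2 = 7.500000
  f(7.500000) = 38.875000
  f(mid) > 0, so root is in [7.000000, 7.500000]

Step 2: midpoint = (7.000000 + 7.500000)/2 = 7.250000
  f(7.250000) = -1.921875
  f(mid) < 0, so root is in [7.250000, 7.500000]

Step 3: midpoint = (7.250000 + 7.500000)/2 = 7.375000
  f(7.375000) = 18.130859
  f(mid) > 0, so root is in [7.250000, 7.375000]

Step 4: midpoint = (7.250000 + 7.375000)/2 = 7.312500
  f(7.312500) = 8.018799
  f(mid) > 0, so root is in [7.250000, 7.312500]

Step 5: midpoint = (7.250000 + 7.312500)/2 = 7.281250
  f(7.281250) = 3.027130
  f(mid) > 0, so root is in [7.250000, 7.281250]

midpoint = 7.281250


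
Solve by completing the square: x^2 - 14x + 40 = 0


Start: x^2 - 14x + 40 = 0
Move constant: x^2 - 14x = -40
Half of -14 is -7, squared is 49
Add 49 to both sides: x^2 - 14x + 49 = 9
(x - 7)^2 = 9
x - 7 = ±3
x = 7 + 3 = 10 or x = 7 - 3 = 4

x = 4, x = 10


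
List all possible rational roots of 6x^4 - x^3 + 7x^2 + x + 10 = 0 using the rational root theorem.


Rational root theorem: possible roots are ±p/q where:
  p divides the constant term (10): p ∈ {1, 2, 5, 10}
  q divides the leading coefficient (6): q ∈ {1, 2, 3, 6}

All possible rational roots: -10, -5, -10/3, -5/2, -2, -5/3, -1, -5/6, -2/3, -1/2, -1/3, -1/6, 1/6, 1/3, 1/2, 2/3, 5/6, 1, 5/3, 2, 5/2, 10/3, 5, 10

-10, -5, -10/3, -5/2, -2, -5/3, -1, -5/6, -2/3, -1/2, -1/3, -1/6, 1/6, 1/3, 1/2, 2/3, 5/6, 1, 5/3, 2, 5/2, 10/3, 5, 10


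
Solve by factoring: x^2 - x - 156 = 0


We need two numbers that multiply to -156 and add to -1.
Those numbers are -13 and 12 (since (-13) * 12 = -156 and (-13) + 12 = -1).
So x^2 - x - 156 = (x - 13)(x + 12) = 0
Setting each factor to zero: x = 13 or x = -12

x = -12, x = 13


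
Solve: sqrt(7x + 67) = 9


Square both sides: 7x + 67 = 9^2 = 81
7x = 81 - 67 = 14
x = 2
Check: sqrt(7*2 + 67) = sqrt(81) = 9 ✓

x = 2


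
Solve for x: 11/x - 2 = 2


Subtract -2 from both sides: 11/x = 4
Multiply both sides by x: 11 = 4 * x
Divide by 4: x = 11/4

x = 11/4


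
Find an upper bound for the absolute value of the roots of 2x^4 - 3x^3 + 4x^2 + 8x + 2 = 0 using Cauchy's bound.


Cauchy's bound: all roots r satisfy |r| <= 1 + max(|a_i/a_n|) for i = 0,...,n-1
where a_n is the leading coefficient.

Coefficients: [2, -3, 4, 8, 2]
Leading coefficient a_n = 2
Ratios |a_i/a_n|: 3/2, 2, 4, 1
Maximum ratio: 4
Cauchy's bound: |r| <= 1 + 4 = 5

Upper bound = 5


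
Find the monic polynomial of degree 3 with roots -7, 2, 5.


A monic polynomial with roots -7, 2, 5 is:
p(x) = (x + 7)(x - 2)(x - 5)
After multiplying by (x + 7): x + 7
After multiplying by (x - 2): x^2 + 5x - 14
After multiplying by (x - 5): x^3 - 39x + 70

x^3 - 39x + 70


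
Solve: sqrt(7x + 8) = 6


Square both sides: 7x + 8 = 6^2 = 36
7x = 36 - 8 = 28
x = 4
Check: sqrt(7*4 + 8) = sqrt(36) = 6 ✓

x = 4


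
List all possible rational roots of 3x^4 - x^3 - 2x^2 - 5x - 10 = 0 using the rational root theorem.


Rational root theorem: possible roots are ±p/q where:
  p divides the constant term (-10): p ∈ {1, 2, 5, 10}
  q divides the leading coefficient (3): q ∈ {1, 3}

All possible rational roots: -10, -5, -10/3, -2, -5/3, -1, -2/3, -1/3, 1/3, 2/3, 1, 5/3, 2, 10/3, 5, 10

-10, -5, -10/3, -2, -5/3, -1, -2/3, -1/3, 1/3, 2/3, 1, 5/3, 2, 10/3, 5, 10


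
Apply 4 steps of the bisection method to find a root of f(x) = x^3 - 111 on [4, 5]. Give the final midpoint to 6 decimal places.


f(x) = x^3 - 111
f(4) = -47 < 0
f(5) = 14 > 0

Step 1: midpoint = (4.000000 + 5.000000)/2 = 4.500000
  f(4.500000) = -19.875000
  f(mid) < 0, so root is in [4.500000, 5.000000]

Step 2: midpoint = (4.500000 + 5.000000)/2 = 4.750000
  f(4.750000) = -3.828125
  f(mid) < 0, so root is in [4.750000, 5.000000]

Step 3: midpoint = (4.750000 + 5.000000)/2 = 4.875000
  f(4.875000) = 4.857422
  f(mid) > 0, so root is in [4.750000, 4.875000]

Step 4: midpoint = (4.750000 + 4.875000)/2 = 4.812500
  f(4.812500) = 0.458252
  f(mid) > 0, so root is in [4.750000, 4.812500]

midpoint = 4.812500


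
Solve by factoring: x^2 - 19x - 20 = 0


We need two numbers that multiply to -20 and add to -19.
Those numbers are 1 and -20 (since 1 * (-20) = -20 and 1 + (-20) = -19).
So x^2 - 19x - 20 = (x + 1)(x - 20) = 0
Setting each factor to zero: x = -1 or x = 20

x = -1, x = 20


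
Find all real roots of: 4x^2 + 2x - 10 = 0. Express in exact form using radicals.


Using the quadratic formula: x = (-b ± sqrt(b^2 - 4ac)) / (2a)
Here a = 4, b = 2, c = -10
Discriminant = b^2 - 4ac = 2^2 - 4(4)(-10) = 4 + 160 = 164
Since discriminant = 164 > 0, there are two real roots.
x = (-2 ± 2*sqrt(41)) / 8
Simplifying: x = (-1 ± sqrt(41)) / 4
Numerically: x ≈ 1.3508 or x ≈ -1.8508

x = (-1 + sqrt(41)) / 4 or x = (-1 - sqrt(41)) / 4


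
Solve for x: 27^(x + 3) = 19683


Express both sides with the same base.
19683 = 27^3
Since the bases match, equate exponents: x + 3 = 3
So x = 3 - (3) = 0

x = 0


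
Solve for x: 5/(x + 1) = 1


Multiply both sides by (x + 1): 5 = 1(x + 1)
Distribute: 5 = x + 1
x = 5 - 1 = 4
x = 4

x = 4


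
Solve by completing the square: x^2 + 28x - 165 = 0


Start: x^2 + 28x - 165 = 0
Move constant: x^2 + 28x = 165
Half of 28 is 14, squared is 196
Add 196 to both sides: x^2 + 28x + 196 = 361
(x + 14)^2 = 361
x + 14 = ±19
x = -14 + 19 = 5 or x = -14 - 19 = -33

x = -33, x = 5


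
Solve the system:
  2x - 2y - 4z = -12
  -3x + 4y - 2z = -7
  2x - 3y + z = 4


Using Cramer's rule. Expand each determinant along the first row.
D  = 2*[4*1 - (-2)*(-3)] - (-2)*[(-3)*1 - (-2)*2] + (-4)*[(-3)*(-3) - 4*2]
  = 2*(-2) - (-2)*(1) + (-4)*(1) = -6
Dx = (-12)*[4*1 - (-2)*(-3)] - (-2)*[(-7)*1 - (-2)*4] + (-4)*[(-7)*(-3) - 4*4]
  = (-12)*(-2) - (-2)*(1) + (-4)*(5) = 6
Dy = 2*[(-7)*1 - (-2)*4] - (-12)*[(-3)*1 - (-2)*2] + (-4)*[(-3)*4 - (-7)*2]
  = 2*(1) - (-12)*(1) + (-4)*(2) = 6
Dz = 2*[4*4 - (-7)*(-3)] - (-2)*[(-3)*4 - (-7)*2] + (-12)*[(-3)*(-3) - 4*2]
  = 2*(-5) - (-2)*(2) + (-12)*(1) = -18
x = Dx/D = 6/-6 = -1, y = Dy/D = 6/-6 = -1, z = Dz/D = -18/-6 = 3
Check eq1: (2)(-1) + (-2)(-1) + (-4)(3) = -12 = -12 ✓
Check eq2: (-3)(-1) + (4)(-1) + (-2)(3) = -7 = -7 ✓
Check eq3: (2)(-1) + (-3)(-1) + (1)(3) = 4 = 4 ✓

x = -1, y = -1, z = 3


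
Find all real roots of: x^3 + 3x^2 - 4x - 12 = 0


Let p(x) = x^3 + 3x^2 - 4x - 12. By the rational root theorem (leading coefficient 1), any rational root is an integer divisor of 12: try ±1, ±2, ... in turn.
Test x = 1: value = -12 ≠ 0.
Test x = -1: value = -6 ≠ 0.
Test x = 2: value = 0 ✓, so (x - 2) is a factor.
Synthetic division by (x - 2): bring down 1; 1(2) + 3 = 5; 5(2) - 4 = 6; 6(2) - 12 = 0 → quotient x^2 + 5x + 6, remainder 0.
Solve the quadratic x^2 + 5x + 6 = 0: discriminant = 5^2 - 4(1)(6) = 25 - 24 = 1.
sqrt(1) = 1, so x = (-5 ± 1)/2: x = -2 or x = -3.

x = -3, x = -2, x = 2


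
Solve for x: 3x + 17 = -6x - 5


Starting with: 3x + 17 = -6x - 5
Move all x terms to left: (3 + 6)x = -5 - 17
Simplify: 9x = -22
Divide both sides by 9: x = -22/9

x = -22/9


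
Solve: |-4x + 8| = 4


An absolute value equation |expr| = 4 gives two cases:
Case 1: -4x + 8 = 4
  -4x = -4, so x = 1
Case 2: -4x + 8 = -4
  -4x = -12, so x = 3

x = 1, x = 3


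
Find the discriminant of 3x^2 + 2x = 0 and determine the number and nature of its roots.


For ax^2 + bx + c = 0, discriminant D = b^2 - 4ac
Here a = 3, b = 2, c = 0
D = (2)^2 - 4(3)(0) = 4 - 0 = 4

D = 4 > 0 and is a perfect square (sqrt = 2)
The equation has 2 distinct real rational roots.

Discriminant = 4, 2 distinct real rational roots


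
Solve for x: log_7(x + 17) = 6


Convert to exponential form: x + 17 = 7^6 = 117649
x = 117649 - 17 = 117632
Check: log_7(117632 + 17) = log_7(117649) = log_7(117649) = 6 ✓

x = 117632


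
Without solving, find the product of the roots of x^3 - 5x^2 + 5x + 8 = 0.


By Vieta's formulas for x^3 + bx^2 + cx + d = 0:
  r1 + r2 + r3 = -b/a = 5
  r1*r2 + r1*r3 + r2*r3 = c/a = 5
  r1*r2*r3 = -d/a = -8


Product = -8


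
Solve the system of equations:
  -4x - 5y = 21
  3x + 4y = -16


Using Cramer's rule:
Determinant D = (-4)(4) - (3)(-5) = -16 + 15 = -1
Dx = (21)(4) - (-16)(-5) = 84 - 80 = 4
Dy = (-4)(-16) - (3)(21) = 64 - 63 = 1
x = Dx/D = 4/-1 = -4
y = Dy/D = 1/-1 = -1

x = -4, y = -1


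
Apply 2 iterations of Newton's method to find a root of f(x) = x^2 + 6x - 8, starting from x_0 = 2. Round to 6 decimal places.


Newton's method: x_(n+1) = x_n - f(x_n)/f'(x_n)
f(x) = x^2 + 6x - 8
f'(x) = 2x + 6

Iteration 1:
  f(2.000000) = 8.000000
  f'(2.000000) = 10.000000
  x_1 = 2.000000 - (8.000000)/(10.000000) = 1.200000

Iteration 2:
  f(1.200000) = 0.640000
  f'(1.200000) = 8.400000
  x_2 = 1.200000 - (0.640000)/(8.400000) = 1.123810

x_2 = 1.123810


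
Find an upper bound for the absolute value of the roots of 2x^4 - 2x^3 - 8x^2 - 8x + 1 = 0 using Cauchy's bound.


Cauchy's bound: all roots r satisfy |r| <= 1 + max(|a_i/a_n|) for i = 0,...,n-1
where a_n is the leading coefficient.

Coefficients: [2, -2, -8, -8, 1]
Leading coefficient a_n = 2
Ratios |a_i/a_n|: 1, 4, 4, 1/2
Maximum ratio: 4
Cauchy's bound: |r| <= 1 + 4 = 5

Upper bound = 5


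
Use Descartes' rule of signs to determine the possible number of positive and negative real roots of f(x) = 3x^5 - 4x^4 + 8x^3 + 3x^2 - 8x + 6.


Descartes' rule of signs:

For positive roots, count sign changes in f(x) = 3x^5 - 4x^4 + 8x^3 + 3x^2 - 8x + 6:
Signs of coefficients: +, -, +, +, -, +
Number of sign changes: 4
Possible positive real roots: 4, 2, 0

For negative roots, examine f(-x) = -3x^5 - 4x^4 - 8x^3 + 3x^2 + 8x + 6:
Signs of coefficients: -, -, -, +, +, +
Number of sign changes: 1
Possible negative real roots: 1

Positive roots: 4 or 2 or 0; Negative roots: 1


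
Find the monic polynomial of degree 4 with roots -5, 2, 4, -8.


A monic polynomial with roots -5, 2, 4, -8 is:
p(x) = (x + 5)(x - 2)(x - 4)(x + 8)
After multiplying by (x + 5): x + 5
After multiplying by (x - 2): x^2 + 3x - 10
After multiplying by (x - 4): x^3 - x^2 - 22x + 40
After multiplying by (x + 8): x^4 + 7x^3 - 30x^2 - 136x + 320

x^4 + 7x^3 - 30x^2 - 136x + 320


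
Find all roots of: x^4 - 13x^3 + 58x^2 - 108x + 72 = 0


Let p(x) = x^4 - 13x^3 + 58x^2 - 108x + 72. By the rational root theorem (leading coefficient 1), any rational root is an integer divisor of 72: try ±1, ±2, ... in turn.
Test x = 1: value = 10 ≠ 0.
Test x = -1: value = 252 ≠ 0.
Test x = 2: value = 0 ✓, so (x - 2) is a factor.
Synthetic division by (x - 2): bring down 1; 1(2) - 13 = -11; (-11)(2) + 58 = 36; 36(2) - 108 = -36; (-36)(2) + 72 = 0 → quotient x^3 - 11x^2 + 36x - 36, remainder 0.
Continue with the quotient x^3 - 11x^2 + 36x - 36 (candidates must divide 36; re-test x = 2 first in case it repeats).
Test x = 2: value = 0 ✓, so (x - 2) is a factor.
Synthetic division by (x - 2): bring down 1; 1(2) - 11 = -9; (-9)(2) + 36 = 18; 18(2) - 36 = 0 → quotient x^2 - 9x + 18, remainder 0.
Solve the quadratic x^2 - 9x + 18 = 0: discriminant = (-9)^2 - 4(1)(18) = 81 - 72 = 9.
sqrt(9) = 3, so x = (9 ± 3)/2: x = 6 or x = 3.
Collecting all roots found:

x = 2 (multiplicity 2), x = 3, x = 6


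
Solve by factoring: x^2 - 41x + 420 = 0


We need two numbers that multiply to 420 and add to -41.
Those numbers are -21 and -20 (since (-21) * (-20) = 420 and (-21) + (-20) = -41).
So x^2 - 41x + 420 = (x - 21)(x - 20) = 0
Setting each factor to zero: x = 21 or x = 20

x = 20, x = 21


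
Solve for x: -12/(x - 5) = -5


Multiply both sides by (x - 5): -12 = -5(x - 5)
Distribute: -12 = -5x + 25
-5x = -12 - 25 = -37
x = 37/5

x = 37/5


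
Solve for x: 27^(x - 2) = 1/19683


Express both sides with the same base.
1/19683 = 27^(-3)
Since the bases match, equate exponents: x - 2 = -3
So x = -3 - (-2) = -1

x = -1


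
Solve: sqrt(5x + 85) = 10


Square both sides: 5x + 85 = 10^2 = 100
5x = 100 - 85 = 15
x = 3
Check: sqrt(5*3 + 85) = sqrt(100) = 10 ✓

x = 3


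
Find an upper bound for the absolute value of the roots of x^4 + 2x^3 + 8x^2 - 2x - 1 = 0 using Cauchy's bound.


Cauchy's bound: all roots r satisfy |r| <= 1 + max(|a_i/a_n|) for i = 0,...,n-1
where a_n is the leading coefficient.

Coefficients: [1, 2, 8, -2, -1]
Leading coefficient a_n = 1
Ratios |a_i/a_n|: 2, 8, 2, 1
Maximum ratio: 8
Cauchy's bound: |r| <= 1 + 8 = 9

Upper bound = 9


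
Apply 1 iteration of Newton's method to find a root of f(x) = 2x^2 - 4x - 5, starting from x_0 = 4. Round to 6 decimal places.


Newton's method: x_(n+1) = x_n - f(x_n)/f'(x_n)
f(x) = 2x^2 - 4x - 5
f'(x) = 4x - 4

Iteration 1:
  f(4.000000) = 11.000000
  f'(4.000000) = 12.000000
  x_1 = 4.000000 - (11.000000)/(12.000000) = 3.083333

x_1 = 3.083333


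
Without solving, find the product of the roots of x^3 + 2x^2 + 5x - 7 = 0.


By Vieta's formulas for x^3 + bx^2 + cx + d = 0:
  r1 + r2 + r3 = -b/a = -2
  r1*r2 + r1*r3 + r2*r3 = c/a = 5
  r1*r2*r3 = -d/a = 7


Product = 7


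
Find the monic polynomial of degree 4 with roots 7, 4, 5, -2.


A monic polynomial with roots 7, 4, 5, -2 is:
p(x) = (x - 7)(x - 4)(x - 5)(x + 2)
After multiplying by (x - 7): x - 7
After multiplying by (x - 4): x^2 - 11x + 28
After multiplying by (x - 5): x^3 - 16x^2 + 83x - 140
After multiplying by (x + 2): x^4 - 14x^3 + 51x^2 + 26x - 280

x^4 - 14x^3 + 51x^2 + 26x - 280


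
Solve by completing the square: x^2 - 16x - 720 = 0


Start: x^2 - 16x - 720 = 0
Move constant: x^2 - 16x = 720
Half of -16 is -8, squared is 64
Add 64 to both sides: x^2 - 16x + 64 = 784
(x - 8)^2 = 784
x - 8 = ±28
x = 8 + 28 = 36 or x = 8 - 28 = -20

x = -20, x = 36


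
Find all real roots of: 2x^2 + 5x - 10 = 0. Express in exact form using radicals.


Using the quadratic formula: x = (-b ± sqrt(b^2 - 4ac)) / (2a)
Here a = 2, b = 5, c = -10
Discriminant = b^2 - 4ac = 5^2 - 4(2)(-10) = 25 + 80 = 105
Since discriminant = 105 > 0, there are two real roots.
x = (-5 ± sqrt(105)) / 4
Numerically: x ≈ 1.3117 or x ≈ -3.8117

x = (-5 + sqrt(105)) / 4 or x = (-5 - sqrt(105)) / 4


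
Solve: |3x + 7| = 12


An absolute value equation |expr| = 12 gives two cases:
Case 1: 3x + 7 = 12
  3x = 5, so x = 5/3
Case 2: 3x + 7 = -12
  3x = -19, so x = -19/3

x = -19/3, x = 5/3


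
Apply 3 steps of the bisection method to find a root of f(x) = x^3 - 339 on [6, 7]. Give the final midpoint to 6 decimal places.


f(x) = x^3 - 339
f(6) = -123 < 0
f(7) = 4 > 0

Step 1: midpoint = (6.000000 + 7.000000)/2 = 6.500000
  f(6.500000) = -64.375000
  f(mid) < 0, so root is in [6.500000, 7.000000]

Step 2: midpoint = (6.500000 + 7.000000)/2 = 6.750000
  f(6.750000) = -31.453125
  f(mid) < 0, so root is in [6.750000, 7.000000]

Step 3: midpoint = (6.750000 + 7.000000)/2 = 6.875000
  f(6.875000) = -14.048828
  f(mid) < 0, so root is in [6.875000, 7.000000]

midpoint = 6.875000


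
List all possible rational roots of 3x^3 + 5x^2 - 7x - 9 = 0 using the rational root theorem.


Rational root theorem: possible roots are ±p/q where:
  p divides the constant term (-9): p ∈ {1, 3, 9}
  q divides the leading coefficient (3): q ∈ {1, 3}

All possible rational roots: -9, -3, -1, -1/3, 1/3, 1, 3, 9

-9, -3, -1, -1/3, 1/3, 1, 3, 9


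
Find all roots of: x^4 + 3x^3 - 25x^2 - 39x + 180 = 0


Let p(x) = x^4 + 3x^3 - 25x^2 - 39x + 180. By the rational root theorem (leading coefficient 1), any rational root is an integer divisor of 180: try ±1, ±2, ... in turn.
Test x = 1: value = 120 ≠ 0.
Test x = -1: value = 192 ≠ 0.
Test x = 2: value = 42 ≠ 0.
Test x = -2: value = 150 ≠ 0.
Test x = 3: value = 0 ✓, so (x - 3) is a factor.
Synthetic division by (x - 3): bring down 1; 1(3) + 3 = 6; 6(3) - 25 = -7; (-7)(3) - 39 = -60; (-60)(3) + 180 = 0 → quotient x^3 + 6x^2 - 7x - 60, remainder 0.
Continue with the quotient x^3 + 6x^2 - 7x - 60 (candidates must divide 60; re-test x = 3 first in case it repeats).
Test x = 3: value = 0 ✓, so (x - 3) is a factor.
Synthetic division by (x - 3): bring down 1; 1(3) + 6 = 9; 9(3) - 7 = 20; 20(3) - 60 = 0 → quotient x^2 + 9x + 20, remainder 0.
Solve the quadratic x^2 + 9x + 20 = 0: discriminant = 9^2 - 4(1)(20) = 81 - 80 = 1.
sqrt(1) = 1, so x = (-9 ± 1)/2: x = -4 or x = -5.
Collecting all roots found:

x = -5, x = -4, x = 3 (multiplicity 2)


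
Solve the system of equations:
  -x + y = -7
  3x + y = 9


Using Cramer's rule:
Determinant D = (-1)(1) - (3)(1) = -1 - 3 = -4
Dx = (-7)(1) - (9)(1) = -7 - 9 = -16
Dy = (-1)(9) - (3)(-7) = -9 + 21 = 12
x = Dx/D = -16/-4 = 4
y = Dy/D = 12/-4 = -3

x = 4, y = -3


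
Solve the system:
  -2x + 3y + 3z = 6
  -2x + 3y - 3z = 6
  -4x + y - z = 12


Using Cramer's rule. Expand each determinant along the first row.
D  = (-2)*[3*(-1) - (-3)*1] - 3*[(-2)*(-1) - (-3)*(-4)] + 3*[(-2)*1 - 3*(-4)]
  = (-2)*(0) - 3*(-10) + 3*(10) = 60
Dx = 6*[3*(-1) - (-3)*1] - 3*[6*(-1) - (-3)*12] + 3*[6*1 - 3*12]
  = 6*(0) - 3*(30) + 3*(-30) = -180
Dy = (-2)*[6*(-1) - (-3)*12] - 6*[(-2)*(-1) - (-3)*(-4)] + 3*[(-2)*12 - 6*(-4)]
  = (-2)*(30) - 6*(-10) + 3*(0) = 0
Dz = (-2)*[3*12 - 6*1] - 3*[(-2)*12 - 6*(-4)] + 6*[(-2)*1 - 3*(-4)]
  = (-2)*(30) - 3*(0) + 6*(10) = 0
x = Dx/D = -180/60 = -3, y = Dy/D = 0/60 = 0, z = Dz/D = 0/60 = 0
Check eq1: (-2)(-3) + (3)(0) + (3)(0) = 6 = 6 ✓
Check eq2: (-2)(-3) + (3)(0) + (-3)(0) = 6 = 6 ✓
Check eq3: (-4)(-3) + (1)(0) + (-1)(0) = 12 = 12 ✓

x = -3, y = 0, z = 0


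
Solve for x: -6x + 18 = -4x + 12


Starting with: -6x + 18 = -4x + 12
Move all x terms to left: (-6 + 4)x = 12 - 18
Simplify: -2x = -6
Divide both sides by -2: x = 3

x = 3


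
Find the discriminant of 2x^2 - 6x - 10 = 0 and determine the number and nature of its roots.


For ax^2 + bx + c = 0, discriminant D = b^2 - 4ac
Here a = 2, b = -6, c = -10
D = (-6)^2 - 4(2)(-10) = 36 + 80 = 116

D = 116 > 0 but not a perfect square
The equation has 2 distinct real irrational roots.

Discriminant = 116, 2 distinct real irrational roots


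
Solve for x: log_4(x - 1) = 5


Convert to exponential form: x - 1 = 4^5 = 1024
x = 1024 + 1 = 1025
Check: log_4(1025 - 1) = log_4(1024) = log_4(1024) = 5 ✓

x = 1025


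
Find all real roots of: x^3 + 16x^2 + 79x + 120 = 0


Let p(x) = x^3 + 16x^2 + 79x + 120. By the rational root theorem (leading coefficient 1), any rational root is an integer divisor of 120: try ±1, ±2, ... in turn.
Test x = 1: value = 216 ≠ 0.
Test x = -1: value = 56 ≠ 0.
Test x = 2: value = 350 ≠ 0.
Test x = -2: value = 18 ≠ 0.
Test x = 3: value = 528 ≠ 0.
Test x = -3: value = 0 ✓, so (x + 3) is a factor.
Synthetic division by (x + 3): bring down 1; 1(-3) + 16 = 13; 13(-3) + 79 = 40; 40(-3) + 120 = 0 → quotient x^2 + 13x + 40, remainder 0.
Solve the quadratic x^2 + 13x + 40 = 0: discriminant = 13^2 - 4(1)(40) = 169 - 160 = 9.
sqrt(9) = 3, so x = (-13 ± 3)/2: x = -5 or x = -8.

x = -8, x = -5, x = -3


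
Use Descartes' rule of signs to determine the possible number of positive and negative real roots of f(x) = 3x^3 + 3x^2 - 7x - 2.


Descartes' rule of signs:

For positive roots, count sign changes in f(x) = 3x^3 + 3x^2 - 7x - 2:
Signs of coefficients: +, +, -, -
Number of sign changes: 1
Possible positive real roots: 1

For negative roots, examine f(-x) = -3x^3 + 3x^2 + 7x - 2:
Signs of coefficients: -, +, +, -
Number of sign changes: 2
Possible negative real roots: 2, 0

Positive roots: 1; Negative roots: 2 or 0


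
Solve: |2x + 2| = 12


An absolute value equation |expr| = 12 gives two cases:
Case 1: 2x + 2 = 12
  2x = 10, so x = 5
Case 2: 2x + 2 = -12
  2x = -14, so x = -7

x = -7, x = 5


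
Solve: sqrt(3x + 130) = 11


Square both sides: 3x + 130 = 11^2 = 121
3x = 121 - 130 = -9
x = -3
Check: sqrt(3*(-3) + 130) = sqrt(121) = 11 ✓

x = -3


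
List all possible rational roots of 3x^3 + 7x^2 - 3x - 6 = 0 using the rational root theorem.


Rational root theorem: possible roots are ±p/q where:
  p divides the constant term (-6): p ∈ {1, 2, 3, 6}
  q divides the leading coefficient (3): q ∈ {1, 3}

All possible rational roots: -6, -3, -2, -1, -2/3, -1/3, 1/3, 2/3, 1, 2, 3, 6

-6, -3, -2, -1, -2/3, -1/3, 1/3, 2/3, 1, 2, 3, 6


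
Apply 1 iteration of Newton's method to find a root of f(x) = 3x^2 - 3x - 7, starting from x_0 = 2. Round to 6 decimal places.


Newton's method: x_(n+1) = x_n - f(x_n)/f'(x_n)
f(x) = 3x^2 - 3x - 7
f'(x) = 6x - 3

Iteration 1:
  f(2.000000) = -1.000000
  f'(2.000000) = 9.000000
  x_1 = 2.000000 - (-1.000000)/(9.000000) = 2.111111

x_1 = 2.111111


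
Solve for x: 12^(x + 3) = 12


Express both sides with the same base.
12 = 12^1
Since the bases match, equate exponents: x + 3 = 1
So x = 1 - (3) = -2

x = -2


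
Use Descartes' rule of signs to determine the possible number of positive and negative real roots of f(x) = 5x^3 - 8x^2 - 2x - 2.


Descartes' rule of signs:

For positive roots, count sign changes in f(x) = 5x^3 - 8x^2 - 2x - 2:
Signs of coefficients: +, -, -, -
Number of sign changes: 1
Possible positive real roots: 1

For negative roots, examine f(-x) = -5x^3 - 8x^2 + 2x - 2:
Signs of coefficients: -, -, +, -
Number of sign changes: 2
Possible negative real roots: 2, 0

Positive roots: 1; Negative roots: 2 or 0


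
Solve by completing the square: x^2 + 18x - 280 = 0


Start: x^2 + 18x - 280 = 0
Move constant: x^2 + 18x = 280
Half of 18 is 9, squared is 81
Add 81 to both sides: x^2 + 18x + 81 = 361
(x + 9)^2 = 361
x + 9 = ±19
x = -9 + 19 = 10 or x = -9 - 19 = -28

x = -28, x = 10


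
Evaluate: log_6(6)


We need the exponent such that 6^? = 6
6^1 = 6
Therefore log_6(6) = 1

1


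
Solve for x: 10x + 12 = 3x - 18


Starting with: 10x + 12 = 3x - 18
Move all x terms to left: (10 - 3)x = -18 - 12
Simplify: 7x = -30
Divide both sides by 7: x = -30/7

x = -30/7


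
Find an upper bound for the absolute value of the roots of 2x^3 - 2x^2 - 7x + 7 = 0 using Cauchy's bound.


Cauchy's bound: all roots r satisfy |r| <= 1 + max(|a_i/a_n|) for i = 0,...,n-1
where a_n is the leading coefficient.

Coefficients: [2, -2, -7, 7]
Leading coefficient a_n = 2
Ratios |a_i/a_n|: 1, 7/2, 7/2
Maximum ratio: 7/2
Cauchy's bound: |r| <= 1 + 7/2 = 9/2

Upper bound = 9/2


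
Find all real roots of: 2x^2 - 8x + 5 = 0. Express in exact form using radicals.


Using the quadratic formula: x = (-b ± sqrt(b^2 - 4ac)) / (2a)
Here a = 2, b = -8, c = 5
Discriminant = b^2 - 4ac = (-8)^2 - 4(2)(5) = 64 - 40 = 24
Since discriminant = 24 > 0, there are two real roots.
x = (8 ± 2*sqrt(6)) / 4
Simplifying: x = (4 ± sqrt(6)) / 2
Numerically: x ≈ 3.2247 or x ≈ 0.7753

x = (4 + sqrt(6)) / 2 or x = (4 - sqrt(6)) / 2


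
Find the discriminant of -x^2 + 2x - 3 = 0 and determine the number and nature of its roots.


For ax^2 + bx + c = 0, discriminant D = b^2 - 4ac
Here a = -1, b = 2, c = -3
D = (2)^2 - 4(-1)(-3) = 4 - 12 = -8

D = -8 < 0
The equation has no real roots (2 complex conjugate roots).

Discriminant = -8, no real roots (2 complex conjugate roots)


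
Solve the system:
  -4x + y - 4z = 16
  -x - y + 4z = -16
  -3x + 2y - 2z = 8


Using Cramer's rule. Expand each determinant along the first row.
D  = (-4)*[(-1)*(-2) - 4*2] - 1*[(-1)*(-2) - 4*(-3)] + (-4)*[(-1)*2 - (-1)*(-3)]
  = (-4)*(-6) - 1*(14) + (-4)*(-5) = 30
Dx = 16*[(-1)*(-2) - 4*2] - 1*[(-16)*(-2) - 4*8] + (-4)*[(-16)*2 - (-1)*8]
  = 16*(-6) - 1*(0) + (-4)*(-24) = 0
Dy = (-4)*[(-16)*(-2) - 4*8] - 16*[(-1)*(-2) - 4*(-3)] + (-4)*[(-1)*8 - (-16)*(-3)]
  = (-4)*(0) - 16*(14) + (-4)*(-56) = 0
Dz = (-4)*[(-1)*8 - (-16)*2] - 1*[(-1)*8 - (-16)*(-3)] + 16*[(-1)*2 - (-1)*(-3)]
  = (-4)*(24) - 1*(-56) + 16*(-5) = -120
x = Dx/D = 0/30 = 0, y = Dy/D = 0/30 = 0, z = Dz/D = -120/30 = -4
Check eq1: (-4)(0) + (1)(0) + (-4)(-4) = 16 = 16 ✓
Check eq2: (-1)(0) + (-1)(0) + (4)(-4) = -16 = -16 ✓
Check eq3: (-3)(0) + (2)(0) + (-2)(-4) = 8 = 8 ✓

x = 0, y = 0, z = -4


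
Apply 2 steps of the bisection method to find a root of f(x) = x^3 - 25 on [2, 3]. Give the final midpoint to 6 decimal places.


f(x) = x^3 - 25
f(2) = -17 < 0
f(3) = 2 > 0

Step 1: midpoint = (2.000000 + 3.000000)/2 = 2.500000
  f(2.500000) = -9.375000
  f(mid) < 0, so root is in [2.500000, 3.000000]

Step 2: midpoint = (2.500000 + 3.000000)/2 = 2.750000
  f(2.750000) = -4.203125
  f(mid) < 0, so root is in [2.750000, 3.000000]

midpoint = 2.750000


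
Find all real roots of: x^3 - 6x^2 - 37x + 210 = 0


Let p(x) = x^3 - 6x^2 - 37x + 210. By the rational root theorem (leading coefficient 1), any rational root is an integer divisor of 210: try ±1, ±2, ... in turn.
Test x = 1: value = 168 ≠ 0.
Test x = -1: value = 240 ≠ 0.
Test x = 2: value = 120 ≠ 0.
Test x = -2: value = 252 ≠ 0.
Test x = 3: value = 72 ≠ 0.
Test x = -3: value = 240 ≠ 0.
Test x = 5: value = 0 ✓, so (x - 5) is a factor.
Synthetic division by (x - 5): bring down 1; 1(5) - 6 = -1; (-1)(5) - 37 = -42; (-42)(5) + 210 = 0 → quotient x^2 - x - 42, remainder 0.
Solve the quadratic x^2 - x - 42 = 0: discriminant = (-1)^2 - 4(1)(-42) = 1 + 168 = 169.
sqrt(169) = 13, so x = (1 ± 13)/2: x = 7 or x = -6.

x = -6, x = 5, x = 7


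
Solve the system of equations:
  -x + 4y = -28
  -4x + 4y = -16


Using Cramer's rule:
Determinant D = (-1)(4) - (-4)(4) = -4 + 16 = 12
Dx = (-28)(4) - (-16)(4) = -112 + 64 = -48
Dy = (-1)(-16) - (-4)(-28) = 16 - 112 = -96
x = Dx/D = -48/12 = -4
y = Dy/D = -96/12 = -8

x = -4, y = -8


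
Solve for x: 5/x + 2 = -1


Subtract 2 from both sides: 5/x = -3
Multiply both sides by x: 5 = -3 * x
Divide by -3: x = -5/3

x = -5/3


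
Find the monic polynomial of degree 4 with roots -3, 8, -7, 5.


A monic polynomial with roots -3, 8, -7, 5 is:
p(x) = (x + 3)(x - 8)(x + 7)(x - 5)
After multiplying by (x + 3): x + 3
After multiplying by (x - 8): x^2 - 5x - 24
After multiplying by (x + 7): x^3 + 2x^2 - 59x - 168
After multiplying by (x - 5): x^4 - 3x^3 - 69x^2 + 127x + 840

x^4 - 3x^3 - 69x^2 + 127x + 840


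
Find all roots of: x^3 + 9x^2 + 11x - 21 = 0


Let p(x) = x^3 + 9x^2 + 11x - 21. By the rational root theorem (leading coefficient 1), any rational root is an integer divisor of 21: try ±1, ±2, ... in turn.
Test x = 1: value = 0 ✓, so (x - 1) is a factor.
Synthetic division by (x - 1): bring down 1; 1(1) + 9 = 10; 10(1) + 11 = 21; 21(1) - 21 = 0 → quotient x^2 + 10x + 21, remainder 0.
Solve the quadratic x^2 + 10x + 21 = 0: discriminant = 10^2 - 4(1)(21) = 100 - 84 = 16.
sqrt(16) = 4, so x = (-10 ± 4)/2: x = -3 or x = -7.
Collecting all roots found:

x = -7, x = -3, x = 1


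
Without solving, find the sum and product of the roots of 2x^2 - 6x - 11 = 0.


By Vieta's formulas for ax^2 + bx + c = 0:
  Sum of roots = -b/a
  Product of roots = c/a

Here a = 2, b = -6, c = -11
Sum = -(-6)/2 = 3
Product = -11/2 = -11/2

Sum = 3, Product = -11/2


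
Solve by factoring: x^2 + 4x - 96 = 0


We need two numbers that multiply to -96 and add to 4.
Those numbers are -8 and 12 (since (-8) * 12 = -96 and (-8) + 12 = 4).
So x^2 + 4x - 96 = (x - 8)(x + 12) = 0
Setting each factor to zero: x = 8 or x = -12

x = -12, x = 8


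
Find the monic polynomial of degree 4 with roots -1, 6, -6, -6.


A monic polynomial with roots -1, 6, -6, -6 is:
p(x) = (x + 1)(x - 6)(x + 6)(x + 6)
After multiplying by (x + 1): x + 1
After multiplying by (x - 6): x^2 - 5x - 6
After multiplying by (x + 6): x^3 + x^2 - 36x - 36
After multiplying by (x + 6): x^4 + 7x^3 - 30x^2 - 252x - 216

x^4 + 7x^3 - 30x^2 - 252x - 216


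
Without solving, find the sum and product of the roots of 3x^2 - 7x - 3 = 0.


By Vieta's formulas for ax^2 + bx + c = 0:
  Sum of roots = -b/a
  Product of roots = c/a

Here a = 3, b = -7, c = -3
Sum = -(-7)/3 = 7/3
Product = -3/3 = -1

Sum = 7/3, Product = -1


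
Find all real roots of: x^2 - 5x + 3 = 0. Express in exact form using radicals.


Using the quadratic formula: x = (-b ± sqrt(b^2 - 4ac)) / (2a)
Here a = 1, b = -5, c = 3
Discriminant = b^2 - 4ac = (-5)^2 - 4(1)(3) = 25 - 12 = 13
Since discriminant = 13 > 0, there are two real roots.
x = (5 ± sqrt(13)) / 2
Numerically: x ≈ 4.3028 or x ≈ 0.6972

x = (5 + sqrt(13)) / 2 or x = (5 - sqrt(13)) / 2


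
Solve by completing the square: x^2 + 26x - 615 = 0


Start: x^2 + 26x - 615 = 0
Move constant: x^2 + 26x = 615
Half of 26 is 13, squared is 169
Add 169 to both sides: x^2 + 26x + 169 = 784
(x + 13)^2 = 784
x + 13 = ±28
x = -13 + 28 = 15 or x = -13 - 28 = -41

x = -41, x = 15


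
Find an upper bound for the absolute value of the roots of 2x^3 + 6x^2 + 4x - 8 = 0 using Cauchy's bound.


Cauchy's bound: all roots r satisfy |r| <= 1 + max(|a_i/a_n|) for i = 0,...,n-1
where a_n is the leading coefficient.

Coefficients: [2, 6, 4, -8]
Leading coefficient a_n = 2
Ratios |a_i/a_n|: 3, 2, 4
Maximum ratio: 4
Cauchy's bound: |r| <= 1 + 4 = 5

Upper bound = 5


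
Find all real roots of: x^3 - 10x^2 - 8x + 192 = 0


Let p(x) = x^3 - 10x^2 - 8x + 192. By the rational root theorem (leading coefficient 1), any rational root is an integer divisor of 192: try ±1, ±2, ... in turn.
Test x = 1: value = 175 ≠ 0.
Test x = -1: value = 189 ≠ 0.
Test x = 2: value = 144 ≠ 0.
Test x = -2: value = 160 ≠ 0.
Test x = 3: value = 105 ≠ 0.
Test x = -3: value = 99 ≠ 0.
Test x = 4: value = 64 ≠ 0.
Test x = -4: value = 0 ✓, so (x + 4) is a factor.
Synthetic division by (x + 4): bring down 1; 1(-4) - 10 = -14; (-14)(-4) - 8 = 48; 48(-4) + 192 = 0 → quotient x^2 - 14x + 48, remainder 0.
Solve the quadratic x^2 - 14x + 48 = 0: discriminant = (-14)^2 - 4(1)(48) = 196 - 192 = 4.
sqrt(4) = 2, so x = (14 ± 2)/2: x = 8 or x = 6.

x = -4, x = 6, x = 8


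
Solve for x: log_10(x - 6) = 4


Convert to exponential form: x - 6 = 10^4 = 10000
x = 10000 + 6 = 10006
Check: log_10(10006 - 6) = log_10(10000) = log_10(10000) = 4 ✓

x = 10006


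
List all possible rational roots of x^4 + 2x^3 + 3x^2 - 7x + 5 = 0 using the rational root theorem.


Rational root theorem: possible roots are ±p/q where:
  p divides the constant term (5): p ∈ {1, 5}
  q divides the leading coefficient (1): q ∈ {1}

All possible rational roots: -5, -1, 1, 5

-5, -1, 1, 5


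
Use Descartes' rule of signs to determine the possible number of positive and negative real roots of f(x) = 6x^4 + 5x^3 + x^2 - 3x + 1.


Descartes' rule of signs:

For positive roots, count sign changes in f(x) = 6x^4 + 5x^3 + x^2 - 3x + 1:
Signs of coefficients: +, +, +, -, +
Number of sign changes: 2
Possible positive real roots: 2, 0

For negative roots, examine f(-x) = 6x^4 - 5x^3 + x^2 + 3x + 1:
Signs of coefficients: +, -, +, +, +
Number of sign changes: 2
Possible negative real roots: 2, 0

Positive roots: 2 or 0; Negative roots: 2 or 0


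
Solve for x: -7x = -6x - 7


Starting with: -7x = -6x - 7
Move all x terms to left: (-7 + 6)x = -7 - 0
Simplify: -x = -7
Divide both sides by -1: x = 7

x = 7


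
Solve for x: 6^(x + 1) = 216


Express both sides with the same base.
216 = 6^3
Since the bases match, equate exponents: x + 1 = 3
So x = 3 - (1) = 2

x = 2


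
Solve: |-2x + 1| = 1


An absolute value equation |expr| = 1 gives two cases:
Case 1: -2x + 1 = 1
  -2x = 0, so x = 0
Case 2: -2x + 1 = -1
  -2x = -2, so x = 1

x = 0, x = 1


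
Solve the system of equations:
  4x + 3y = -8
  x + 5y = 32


Using Cramer's rule:
Determinant D = (4)(5) - (1)(3) = 20 - 3 = 17
Dx = (-8)(5) - (32)(3) = -40 - 96 = -136
Dy = (4)(32) - (1)(-8) = 128 + 8 = 136
x = Dx/D = -136/17 = -8
y = Dy/D = 136/17 = 8

x = -8, y = 8


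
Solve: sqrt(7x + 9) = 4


Square both sides: 7x + 9 = 4^2 = 16
7x = 16 - 9 = 7
x = 1
Check: sqrt(7*1 + 9) = sqrt(16) = 4 ✓

x = 1


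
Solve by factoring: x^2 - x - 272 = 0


We need two numbers that multiply to -272 and add to -1.
Those numbers are 16 and -17 (since 16 * (-17) = -272 and 16 + (-17) = -1).
So x^2 - x - 272 = (x + 16)(x - 17) = 0
Setting each factor to zero: x = -16 or x = 17

x = -16, x = 17


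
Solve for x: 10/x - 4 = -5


Subtract -4 from both sides: 10/x = -1
Multiply both sides by x: 10 = -1 * x
Divide by -1: x = -10

x = -10


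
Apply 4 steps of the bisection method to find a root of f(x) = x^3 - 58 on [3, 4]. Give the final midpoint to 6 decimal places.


f(x) = x^3 - 58
f(3) = -31 < 0
f(4) = 6 > 0

Step 1: midpoint = (3.000000 + 4.000000)/2 = 3.500000
  f(3.500000) = -15.125000
  f(mid) < 0, so root is in [3.500000, 4.000000]

Step 2: midpoint = (3.500000 + 4.000000)/2 = 3.750000
  f(3.750000) = -5.265625
  f(mid) < 0, so root is in [3.750000, 4.000000]

Step 3: midpoint = (3.750000 + 4.000000)/2 = 3.875000
  f(3.875000) = 0.185547
  f(mid) > 0, so root is in [3.750000, 3.875000]

Step 4: midpoint = (3.750000 + 3.875000)/2 = 3.812500
  f(3.812500) = -2.584717
  f(mid) < 0, so root is in [3.812500, 3.875000]

midpoint = 3.812500


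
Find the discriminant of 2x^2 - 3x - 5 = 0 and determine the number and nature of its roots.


For ax^2 + bx + c = 0, discriminant D = b^2 - 4ac
Here a = 2, b = -3, c = -5
D = (-3)^2 - 4(2)(-5) = 9 + 40 = 49

D = 49 > 0 and is a perfect square (sqrt = 7)
The equation has 2 distinct real rational roots.

Discriminant = 49, 2 distinct real rational roots


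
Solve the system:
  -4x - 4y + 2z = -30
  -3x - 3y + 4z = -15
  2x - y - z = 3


Using Cramer's rule. Expand each determinant along the first row.
D  = (-4)*[(-3)*(-1) - 4*(-1)] - (-4)*[(-3)*(-1) - 4*2] + 2*[(-3)*(-1) - (-3)*2]
  = (-4)*(7) - (-4)*(-5) + 2*(9) = -30
Dx = (-30)*[(-3)*(-1) - 4*(-1)] - (-4)*[(-15)*(-1) - 4*3] + 2*[(-15)*(-1) - (-3)*3]
  = (-30)*(7) - (-4)*(3) + 2*(24) = -150
Dy = (-4)*[(-15)*(-1) - 4*3] - (-30)*[(-3)*(-1) - 4*2] + 2*[(-3)*3 - (-15)*2]
  = (-4)*(3) - (-30)*(-5) + 2*(21) = -120
Dz = (-4)*[(-3)*3 - (-15)*(-1)] - (-4)*[(-3)*3 - (-15)*2] + (-30)*[(-3)*(-1) - (-3)*2]
  = (-4)*(-24) - (-4)*(21) + (-30)*(9) = -90
x = Dx/D = -150/-30 = 5, y = Dy/D = -120/-30 = 4, z = Dz/D = -90/-30 = 3
Check eq1: (-4)(5) + (-4)(4) + (2)(3) = -30 = -30 ✓
Check eq2: (-3)(5) + (-3)(4) + (4)(3) = -15 = -15 ✓
Check eq3: (2)(5) + (-1)(4) + (-1)(3) = 3 = 3 ✓

x = 5, y = 4, z = 3


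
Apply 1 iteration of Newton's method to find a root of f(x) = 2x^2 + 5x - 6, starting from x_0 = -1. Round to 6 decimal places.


Newton's method: x_(n+1) = x_n - f(x_n)/f'(x_n)
f(x) = 2x^2 + 5x - 6
f'(x) = 4x + 5

Iteration 1:
  f(-1.000000) = -9.000000
  f'(-1.000000) = 1.000000
  x_1 = -1.000000 - (-9.000000)/(1.000000) = 8.000000

x_1 = 8.000000
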